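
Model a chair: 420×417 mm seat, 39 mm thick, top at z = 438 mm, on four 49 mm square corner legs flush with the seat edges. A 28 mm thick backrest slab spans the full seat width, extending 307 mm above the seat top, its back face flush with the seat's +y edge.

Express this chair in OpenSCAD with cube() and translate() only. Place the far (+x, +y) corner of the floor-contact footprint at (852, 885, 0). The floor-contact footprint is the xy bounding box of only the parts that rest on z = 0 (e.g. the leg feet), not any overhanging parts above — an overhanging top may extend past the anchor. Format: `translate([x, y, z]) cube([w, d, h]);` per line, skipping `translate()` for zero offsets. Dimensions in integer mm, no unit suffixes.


// leg_h = 438 - 39 = 399
translate([432, 468, 399]) cube([420, 417, 39]);
translate([432, 468, 0]) cube([49, 49, 399]);
translate([803, 468, 0]) cube([49, 49, 399]);
translate([432, 836, 0]) cube([49, 49, 399]);
translate([803, 836, 0]) cube([49, 49, 399]);
translate([432, 857, 438]) cube([420, 28, 307]);


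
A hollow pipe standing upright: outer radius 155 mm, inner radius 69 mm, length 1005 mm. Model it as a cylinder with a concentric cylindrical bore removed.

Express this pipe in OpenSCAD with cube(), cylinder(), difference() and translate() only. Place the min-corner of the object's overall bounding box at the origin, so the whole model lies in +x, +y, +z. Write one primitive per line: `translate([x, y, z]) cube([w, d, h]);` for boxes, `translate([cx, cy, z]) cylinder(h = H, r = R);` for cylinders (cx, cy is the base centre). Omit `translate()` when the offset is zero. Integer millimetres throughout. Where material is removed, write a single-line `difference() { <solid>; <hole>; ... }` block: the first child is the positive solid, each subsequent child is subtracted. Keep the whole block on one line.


difference() { translate([155, 155, 0]) cylinder(h = 1005, r = 155); translate([155, 155, 0]) cylinder(h = 1005, r = 69); }


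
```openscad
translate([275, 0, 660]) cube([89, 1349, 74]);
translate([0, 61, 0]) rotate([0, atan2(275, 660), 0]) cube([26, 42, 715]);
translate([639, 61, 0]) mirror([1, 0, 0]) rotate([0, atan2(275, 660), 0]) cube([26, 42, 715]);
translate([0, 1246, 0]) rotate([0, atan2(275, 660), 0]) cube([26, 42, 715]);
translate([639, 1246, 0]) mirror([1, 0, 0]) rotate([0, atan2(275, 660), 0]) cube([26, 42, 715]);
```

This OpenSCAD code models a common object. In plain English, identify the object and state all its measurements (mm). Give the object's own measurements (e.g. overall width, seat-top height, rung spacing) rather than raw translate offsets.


A sawhorse. A 89×1349×74 mm beam (x, y, z) sits on two A-frame leg pairs. Each pair is two raked legs of 26×42 mm section (42 mm along y) splaying symmetrically in x. Each leg rises 660 mm vertically over 275 mm of horizontal reach and is 715 mm long along its own axis. Every leg's outer bottom edge rests on the floor and its outer top edge meets a bottom edge of the beam — the left legs (tilting toward +x) meet the beam's −x bottom edge, the right legs (their mirror images, tilting toward −x) meet its +x bottom edge — so the leg tops tuck under the beam, the beam's underside is 660 mm above the floor, and the feet are 639 mm apart outside-to-outside with the beam centred between them. The two leg pairs are set in 61 mm from either end of the beam.


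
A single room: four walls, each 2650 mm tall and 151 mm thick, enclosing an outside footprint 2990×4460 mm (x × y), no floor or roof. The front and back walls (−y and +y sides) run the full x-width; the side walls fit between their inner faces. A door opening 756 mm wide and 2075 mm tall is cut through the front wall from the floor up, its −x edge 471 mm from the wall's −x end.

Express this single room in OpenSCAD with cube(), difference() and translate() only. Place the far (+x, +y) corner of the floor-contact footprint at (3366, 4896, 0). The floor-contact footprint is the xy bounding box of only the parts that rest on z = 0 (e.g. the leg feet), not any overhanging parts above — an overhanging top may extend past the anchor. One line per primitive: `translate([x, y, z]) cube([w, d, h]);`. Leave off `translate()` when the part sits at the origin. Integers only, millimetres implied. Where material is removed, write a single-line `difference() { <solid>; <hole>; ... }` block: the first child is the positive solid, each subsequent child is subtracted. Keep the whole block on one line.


difference() { translate([376, 436, 0]) cube([2990, 151, 2650]); translate([847, 436, 0]) cube([756, 151, 2075]); }
translate([376, 4745, 0]) cube([2990, 151, 2650]);
translate([376, 587, 0]) cube([151, 4158, 2650]);
translate([3215, 587, 0]) cube([151, 4158, 2650]);


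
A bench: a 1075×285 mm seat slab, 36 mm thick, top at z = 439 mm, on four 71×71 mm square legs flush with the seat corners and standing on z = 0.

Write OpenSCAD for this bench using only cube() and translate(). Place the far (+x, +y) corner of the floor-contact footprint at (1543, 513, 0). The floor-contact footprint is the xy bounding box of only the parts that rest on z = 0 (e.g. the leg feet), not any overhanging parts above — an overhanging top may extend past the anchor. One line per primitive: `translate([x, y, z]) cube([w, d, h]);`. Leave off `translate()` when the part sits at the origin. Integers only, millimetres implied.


translate([468, 228, 403]) cube([1075, 285, 36]);
translate([468, 228, 0]) cube([71, 71, 403]);
translate([468, 442, 0]) cube([71, 71, 403]);
translate([1472, 228, 0]) cube([71, 71, 403]);
translate([1472, 442, 0]) cube([71, 71, 403]);


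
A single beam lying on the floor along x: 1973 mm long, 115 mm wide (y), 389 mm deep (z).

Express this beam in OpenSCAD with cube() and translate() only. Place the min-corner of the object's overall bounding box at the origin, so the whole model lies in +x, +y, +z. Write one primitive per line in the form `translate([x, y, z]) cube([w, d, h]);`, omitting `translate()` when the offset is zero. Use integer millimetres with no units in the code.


cube([1973, 115, 389]);


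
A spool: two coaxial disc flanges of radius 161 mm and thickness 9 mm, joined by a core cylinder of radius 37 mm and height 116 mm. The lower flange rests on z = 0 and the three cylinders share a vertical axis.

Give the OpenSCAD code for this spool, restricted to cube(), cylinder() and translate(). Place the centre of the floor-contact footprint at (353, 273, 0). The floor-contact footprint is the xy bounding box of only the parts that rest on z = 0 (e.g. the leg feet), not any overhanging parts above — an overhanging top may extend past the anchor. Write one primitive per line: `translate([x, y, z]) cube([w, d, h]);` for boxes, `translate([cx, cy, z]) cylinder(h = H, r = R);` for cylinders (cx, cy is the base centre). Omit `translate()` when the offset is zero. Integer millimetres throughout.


translate([353, 273, 0]) cylinder(h = 9, r = 161);
translate([353, 273, 9]) cylinder(h = 116, r = 37);
translate([353, 273, 125]) cylinder(h = 9, r = 161);


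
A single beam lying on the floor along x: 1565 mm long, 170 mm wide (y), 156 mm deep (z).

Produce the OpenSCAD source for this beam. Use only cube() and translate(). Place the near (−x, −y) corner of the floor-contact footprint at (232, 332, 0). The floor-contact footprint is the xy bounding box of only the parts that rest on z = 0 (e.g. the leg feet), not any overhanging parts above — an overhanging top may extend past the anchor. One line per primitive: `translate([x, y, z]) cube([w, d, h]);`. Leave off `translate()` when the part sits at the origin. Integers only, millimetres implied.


translate([232, 332, 0]) cube([1565, 170, 156]);


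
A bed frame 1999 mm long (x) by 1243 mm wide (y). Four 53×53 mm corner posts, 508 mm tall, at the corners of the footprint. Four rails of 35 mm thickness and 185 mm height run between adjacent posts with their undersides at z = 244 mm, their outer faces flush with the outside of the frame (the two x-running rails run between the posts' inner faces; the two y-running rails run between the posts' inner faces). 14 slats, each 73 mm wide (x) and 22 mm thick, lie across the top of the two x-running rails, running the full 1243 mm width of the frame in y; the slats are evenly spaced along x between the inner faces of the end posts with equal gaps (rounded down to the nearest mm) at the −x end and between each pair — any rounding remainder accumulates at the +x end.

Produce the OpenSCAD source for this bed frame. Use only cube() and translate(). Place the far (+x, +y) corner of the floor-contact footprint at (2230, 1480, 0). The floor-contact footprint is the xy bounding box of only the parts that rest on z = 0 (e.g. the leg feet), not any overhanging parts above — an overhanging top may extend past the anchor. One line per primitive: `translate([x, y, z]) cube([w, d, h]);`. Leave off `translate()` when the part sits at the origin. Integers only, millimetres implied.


// slat z = rail_z + rail_h = 244 + 185 = 429
// slat gap = ⌊(1893 − 14·73) / 15⌋ = 58
translate([231, 237, 0]) cube([53, 53, 508]);
translate([231, 1427, 0]) cube([53, 53, 508]);
translate([2177, 237, 0]) cube([53, 53, 508]);
translate([2177, 1427, 0]) cube([53, 53, 508]);
translate([284, 237, 244]) cube([1893, 35, 185]);
translate([284, 1445, 244]) cube([1893, 35, 185]);
translate([231, 290, 244]) cube([35, 1137, 185]);
translate([2195, 290, 244]) cube([35, 1137, 185]);
translate([342, 237, 429]) cube([73, 1243, 22]);
translate([473, 237, 429]) cube([73, 1243, 22]);
translate([604, 237, 429]) cube([73, 1243, 22]);
translate([735, 237, 429]) cube([73, 1243, 22]);
translate([866, 237, 429]) cube([73, 1243, 22]);
translate([997, 237, 429]) cube([73, 1243, 22]);
translate([1128, 237, 429]) cube([73, 1243, 22]);
translate([1259, 237, 429]) cube([73, 1243, 22]);
translate([1390, 237, 429]) cube([73, 1243, 22]);
translate([1521, 237, 429]) cube([73, 1243, 22]);
translate([1652, 237, 429]) cube([73, 1243, 22]);
translate([1783, 237, 429]) cube([73, 1243, 22]);
translate([1914, 237, 429]) cube([73, 1243, 22]);
translate([2045, 237, 429]) cube([73, 1243, 22]);


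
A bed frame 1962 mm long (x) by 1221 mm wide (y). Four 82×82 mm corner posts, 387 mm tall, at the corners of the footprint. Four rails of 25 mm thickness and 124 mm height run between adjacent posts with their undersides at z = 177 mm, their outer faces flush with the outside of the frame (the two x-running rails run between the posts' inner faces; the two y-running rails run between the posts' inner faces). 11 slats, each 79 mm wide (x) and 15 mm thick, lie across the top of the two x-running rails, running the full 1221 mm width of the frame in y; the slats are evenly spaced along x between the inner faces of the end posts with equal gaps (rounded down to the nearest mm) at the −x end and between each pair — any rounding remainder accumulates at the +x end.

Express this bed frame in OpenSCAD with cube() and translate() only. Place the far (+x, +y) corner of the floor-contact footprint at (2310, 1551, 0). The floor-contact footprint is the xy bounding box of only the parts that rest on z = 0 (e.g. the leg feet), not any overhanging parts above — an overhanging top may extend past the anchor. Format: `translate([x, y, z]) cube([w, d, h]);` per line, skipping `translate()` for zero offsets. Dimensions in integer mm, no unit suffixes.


translate([348, 330, 0]) cube([82, 82, 387]);
translate([348, 1469, 0]) cube([82, 82, 387]);
translate([2228, 330, 0]) cube([82, 82, 387]);
translate([2228, 1469, 0]) cube([82, 82, 387]);
translate([430, 330, 177]) cube([1798, 25, 124]);
translate([430, 1526, 177]) cube([1798, 25, 124]);
translate([348, 412, 177]) cube([25, 1057, 124]);
translate([2285, 412, 177]) cube([25, 1057, 124]);
translate([507, 330, 301]) cube([79, 1221, 15]);
translate([663, 330, 301]) cube([79, 1221, 15]);
translate([819, 330, 301]) cube([79, 1221, 15]);
translate([975, 330, 301]) cube([79, 1221, 15]);
translate([1131, 330, 301]) cube([79, 1221, 15]);
translate([1287, 330, 301]) cube([79, 1221, 15]);
translate([1443, 330, 301]) cube([79, 1221, 15]);
translate([1599, 330, 301]) cube([79, 1221, 15]);
translate([1755, 330, 301]) cube([79, 1221, 15]);
translate([1911, 330, 301]) cube([79, 1221, 15]);
translate([2067, 330, 301]) cube([79, 1221, 15]);


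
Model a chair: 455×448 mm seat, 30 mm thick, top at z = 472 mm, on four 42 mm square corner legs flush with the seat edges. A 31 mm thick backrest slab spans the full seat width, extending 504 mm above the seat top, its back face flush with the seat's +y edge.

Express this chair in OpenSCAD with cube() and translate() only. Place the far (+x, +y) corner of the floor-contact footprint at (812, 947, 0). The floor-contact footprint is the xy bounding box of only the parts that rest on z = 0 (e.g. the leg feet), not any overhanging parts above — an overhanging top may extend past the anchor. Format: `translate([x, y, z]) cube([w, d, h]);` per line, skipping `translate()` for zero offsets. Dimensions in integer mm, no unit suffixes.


translate([357, 499, 442]) cube([455, 448, 30]);
translate([357, 499, 0]) cube([42, 42, 442]);
translate([770, 499, 0]) cube([42, 42, 442]);
translate([357, 905, 0]) cube([42, 42, 442]);
translate([770, 905, 0]) cube([42, 42, 442]);
translate([357, 916, 472]) cube([455, 31, 504]);


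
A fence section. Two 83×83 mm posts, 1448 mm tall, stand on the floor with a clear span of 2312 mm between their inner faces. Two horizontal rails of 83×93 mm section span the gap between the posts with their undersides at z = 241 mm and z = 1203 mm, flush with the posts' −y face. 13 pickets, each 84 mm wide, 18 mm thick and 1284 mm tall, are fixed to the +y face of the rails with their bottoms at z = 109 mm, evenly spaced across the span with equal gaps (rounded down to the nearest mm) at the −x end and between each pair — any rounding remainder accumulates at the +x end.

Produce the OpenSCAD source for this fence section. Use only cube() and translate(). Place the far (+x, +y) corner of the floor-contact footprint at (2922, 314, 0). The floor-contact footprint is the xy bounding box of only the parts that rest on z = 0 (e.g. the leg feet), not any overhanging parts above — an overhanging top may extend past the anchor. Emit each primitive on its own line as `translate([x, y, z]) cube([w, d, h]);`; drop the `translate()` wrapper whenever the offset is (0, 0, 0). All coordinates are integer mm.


translate([444, 231, 0]) cube([83, 83, 1448]);
translate([2839, 231, 0]) cube([83, 83, 1448]);
translate([527, 231, 241]) cube([2312, 83, 93]);
translate([527, 231, 1203]) cube([2312, 83, 93]);
translate([614, 314, 109]) cube([84, 18, 1284]);
translate([785, 314, 109]) cube([84, 18, 1284]);
translate([956, 314, 109]) cube([84, 18, 1284]);
translate([1127, 314, 109]) cube([84, 18, 1284]);
translate([1298, 314, 109]) cube([84, 18, 1284]);
translate([1469, 314, 109]) cube([84, 18, 1284]);
translate([1640, 314, 109]) cube([84, 18, 1284]);
translate([1811, 314, 109]) cube([84, 18, 1284]);
translate([1982, 314, 109]) cube([84, 18, 1284]);
translate([2153, 314, 109]) cube([84, 18, 1284]);
translate([2324, 314, 109]) cube([84, 18, 1284]);
translate([2495, 314, 109]) cube([84, 18, 1284]);
translate([2666, 314, 109]) cube([84, 18, 1284]);


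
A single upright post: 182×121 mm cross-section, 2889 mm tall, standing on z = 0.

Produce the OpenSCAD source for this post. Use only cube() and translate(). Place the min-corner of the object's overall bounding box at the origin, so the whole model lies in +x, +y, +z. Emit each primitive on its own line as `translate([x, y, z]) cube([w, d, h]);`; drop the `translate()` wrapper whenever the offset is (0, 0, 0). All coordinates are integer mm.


cube([182, 121, 2889]);


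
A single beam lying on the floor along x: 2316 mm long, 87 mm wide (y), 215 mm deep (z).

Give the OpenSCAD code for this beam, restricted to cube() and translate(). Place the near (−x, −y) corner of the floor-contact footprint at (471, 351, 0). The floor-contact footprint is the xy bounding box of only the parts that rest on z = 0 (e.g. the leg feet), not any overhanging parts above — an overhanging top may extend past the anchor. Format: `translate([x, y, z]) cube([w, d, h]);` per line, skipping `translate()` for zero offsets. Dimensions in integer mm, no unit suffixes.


translate([471, 351, 0]) cube([2316, 87, 215]);


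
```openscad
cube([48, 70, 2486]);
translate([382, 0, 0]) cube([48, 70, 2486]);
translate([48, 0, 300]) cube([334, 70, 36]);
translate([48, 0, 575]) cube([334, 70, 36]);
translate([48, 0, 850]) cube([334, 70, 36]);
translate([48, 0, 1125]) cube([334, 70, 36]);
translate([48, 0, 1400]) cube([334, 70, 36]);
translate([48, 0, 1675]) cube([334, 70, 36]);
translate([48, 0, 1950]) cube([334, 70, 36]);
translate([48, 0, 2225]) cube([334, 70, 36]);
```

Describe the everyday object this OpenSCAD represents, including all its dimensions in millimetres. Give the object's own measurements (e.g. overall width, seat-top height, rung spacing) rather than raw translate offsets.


A straight ladder. Two 48×70 mm vertical rails, 2486 mm tall, stand 430 mm apart (outside-to-outside) with their front faces coplanar on the −y side. 8 rungs, each 70 mm deep and 36 mm tall, span between the inner faces of the rails, front faces flush with the rails. The lowest rung's underside is at z = 300 mm and rungs are spaced 275 mm apart (underside to underside).


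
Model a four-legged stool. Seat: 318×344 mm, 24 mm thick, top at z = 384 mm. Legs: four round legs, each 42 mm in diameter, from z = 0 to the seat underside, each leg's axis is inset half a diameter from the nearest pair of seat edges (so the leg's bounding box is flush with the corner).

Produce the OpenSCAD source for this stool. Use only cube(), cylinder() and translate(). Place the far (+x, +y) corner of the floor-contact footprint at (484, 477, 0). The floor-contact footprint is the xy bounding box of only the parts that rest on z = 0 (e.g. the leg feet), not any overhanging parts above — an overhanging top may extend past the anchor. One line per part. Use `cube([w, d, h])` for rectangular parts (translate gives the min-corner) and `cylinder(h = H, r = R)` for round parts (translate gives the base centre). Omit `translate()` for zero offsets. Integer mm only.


translate([166, 133, 360]) cube([318, 344, 24]);
translate([187, 154, 0]) cylinder(h = 360, r = 21);
translate([463, 154, 0]) cylinder(h = 360, r = 21);
translate([187, 456, 0]) cylinder(h = 360, r = 21);
translate([463, 456, 0]) cylinder(h = 360, r = 21);


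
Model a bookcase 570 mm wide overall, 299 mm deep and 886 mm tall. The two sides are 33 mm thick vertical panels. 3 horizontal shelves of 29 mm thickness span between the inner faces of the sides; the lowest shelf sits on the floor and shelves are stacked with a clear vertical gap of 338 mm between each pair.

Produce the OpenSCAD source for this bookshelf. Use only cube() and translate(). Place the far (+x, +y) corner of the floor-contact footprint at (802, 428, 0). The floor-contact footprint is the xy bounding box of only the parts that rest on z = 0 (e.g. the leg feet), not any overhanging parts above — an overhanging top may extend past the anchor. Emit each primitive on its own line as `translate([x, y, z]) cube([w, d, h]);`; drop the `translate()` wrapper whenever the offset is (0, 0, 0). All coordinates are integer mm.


translate([232, 129, 0]) cube([33, 299, 886]);
translate([769, 129, 0]) cube([33, 299, 886]);
translate([265, 129, 0]) cube([504, 299, 29]);
translate([265, 129, 367]) cube([504, 299, 29]);
translate([265, 129, 734]) cube([504, 299, 29]);


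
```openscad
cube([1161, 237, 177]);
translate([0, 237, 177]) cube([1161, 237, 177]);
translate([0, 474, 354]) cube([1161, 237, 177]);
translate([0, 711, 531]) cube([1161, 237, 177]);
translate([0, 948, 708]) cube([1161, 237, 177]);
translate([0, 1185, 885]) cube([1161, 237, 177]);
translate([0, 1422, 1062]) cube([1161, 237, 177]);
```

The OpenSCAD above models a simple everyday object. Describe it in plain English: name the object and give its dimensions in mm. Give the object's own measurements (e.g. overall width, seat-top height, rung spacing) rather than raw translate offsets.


A straight staircase of 7 solid steps. Each step is 1161 mm wide (x), 237 mm deep (y, the going) and 177 mm tall (the rise). The first step rests on the floor; each subsequent step sits one going further in +y and one rise higher in +z, directly behind and above the previous step with no overlap.


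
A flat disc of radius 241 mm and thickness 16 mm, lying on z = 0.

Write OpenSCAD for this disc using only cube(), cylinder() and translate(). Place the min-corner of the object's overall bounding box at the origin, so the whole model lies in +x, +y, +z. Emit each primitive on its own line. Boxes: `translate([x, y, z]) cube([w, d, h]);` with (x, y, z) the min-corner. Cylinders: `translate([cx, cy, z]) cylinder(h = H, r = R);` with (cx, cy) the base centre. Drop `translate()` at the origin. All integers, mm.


translate([241, 241, 0]) cylinder(h = 16, r = 241);


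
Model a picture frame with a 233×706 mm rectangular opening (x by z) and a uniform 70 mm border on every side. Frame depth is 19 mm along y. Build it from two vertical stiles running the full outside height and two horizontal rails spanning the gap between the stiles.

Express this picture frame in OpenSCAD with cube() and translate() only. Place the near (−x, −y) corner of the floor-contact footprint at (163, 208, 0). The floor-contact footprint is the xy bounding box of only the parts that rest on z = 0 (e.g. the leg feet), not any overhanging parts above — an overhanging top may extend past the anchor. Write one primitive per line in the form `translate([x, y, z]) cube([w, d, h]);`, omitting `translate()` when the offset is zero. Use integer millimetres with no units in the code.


translate([163, 208, 0]) cube([70, 19, 846]);
translate([466, 208, 0]) cube([70, 19, 846]);
translate([233, 208, 0]) cube([233, 19, 70]);
translate([233, 208, 776]) cube([233, 19, 70]);


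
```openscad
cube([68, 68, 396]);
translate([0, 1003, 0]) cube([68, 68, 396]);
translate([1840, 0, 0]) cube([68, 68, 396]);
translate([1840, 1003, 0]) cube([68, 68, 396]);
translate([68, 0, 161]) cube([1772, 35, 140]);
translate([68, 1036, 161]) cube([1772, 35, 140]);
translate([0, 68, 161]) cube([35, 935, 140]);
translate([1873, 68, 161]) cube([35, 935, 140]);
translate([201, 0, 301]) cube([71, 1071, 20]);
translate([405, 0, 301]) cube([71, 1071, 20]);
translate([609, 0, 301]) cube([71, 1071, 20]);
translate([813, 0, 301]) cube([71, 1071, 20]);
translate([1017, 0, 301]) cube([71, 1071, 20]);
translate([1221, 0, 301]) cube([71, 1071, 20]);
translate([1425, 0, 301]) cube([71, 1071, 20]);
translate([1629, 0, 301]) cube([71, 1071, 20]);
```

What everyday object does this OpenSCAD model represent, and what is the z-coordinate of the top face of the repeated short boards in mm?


A bed frame. The slat-top height is 321 mm.

Four posts, four rails, and a row of slats — a bed frame. Slats sit on the rails at z = 161 + 140 = 301; with slat thickness 20, the top is 321 mm.


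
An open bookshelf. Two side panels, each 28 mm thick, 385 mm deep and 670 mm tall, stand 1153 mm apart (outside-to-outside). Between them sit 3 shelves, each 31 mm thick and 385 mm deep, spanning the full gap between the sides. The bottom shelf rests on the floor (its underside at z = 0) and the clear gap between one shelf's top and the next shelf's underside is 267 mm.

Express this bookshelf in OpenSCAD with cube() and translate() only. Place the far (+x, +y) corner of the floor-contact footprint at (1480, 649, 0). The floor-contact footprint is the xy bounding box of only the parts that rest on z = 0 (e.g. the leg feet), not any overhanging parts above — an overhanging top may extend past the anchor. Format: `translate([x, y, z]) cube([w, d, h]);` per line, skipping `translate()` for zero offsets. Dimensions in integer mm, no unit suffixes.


translate([327, 264, 0]) cube([28, 385, 670]);
translate([1452, 264, 0]) cube([28, 385, 670]);
translate([355, 264, 0]) cube([1097, 385, 31]);
translate([355, 264, 298]) cube([1097, 385, 31]);
translate([355, 264, 596]) cube([1097, 385, 31]);


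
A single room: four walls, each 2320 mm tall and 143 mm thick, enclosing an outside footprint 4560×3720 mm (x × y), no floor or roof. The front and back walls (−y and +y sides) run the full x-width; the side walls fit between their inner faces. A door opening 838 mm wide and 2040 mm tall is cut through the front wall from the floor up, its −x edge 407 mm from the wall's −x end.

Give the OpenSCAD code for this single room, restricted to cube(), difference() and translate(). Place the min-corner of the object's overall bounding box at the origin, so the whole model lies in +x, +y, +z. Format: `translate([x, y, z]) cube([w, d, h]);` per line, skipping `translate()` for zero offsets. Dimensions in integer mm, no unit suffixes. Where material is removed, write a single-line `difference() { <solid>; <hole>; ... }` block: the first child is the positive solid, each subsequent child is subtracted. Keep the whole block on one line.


difference() { cube([4560, 143, 2320]); translate([407, 0, 0]) cube([838, 143, 2040]); }
translate([0, 3577, 0]) cube([4560, 143, 2320]);
translate([0, 143, 0]) cube([143, 3434, 2320]);
translate([4417, 143, 0]) cube([143, 3434, 2320]);


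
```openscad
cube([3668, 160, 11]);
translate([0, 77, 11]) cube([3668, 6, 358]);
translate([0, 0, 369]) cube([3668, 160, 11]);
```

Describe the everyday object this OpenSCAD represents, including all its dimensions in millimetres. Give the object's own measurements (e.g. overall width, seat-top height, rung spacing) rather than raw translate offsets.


An I-beam lying along x, 3668 mm long. Overall section height 380 mm. Two flanges 160 mm wide (y) and 11 mm thick, one on the floor and one at the top; a web 6 mm thick runs between them, centred on the flange width.


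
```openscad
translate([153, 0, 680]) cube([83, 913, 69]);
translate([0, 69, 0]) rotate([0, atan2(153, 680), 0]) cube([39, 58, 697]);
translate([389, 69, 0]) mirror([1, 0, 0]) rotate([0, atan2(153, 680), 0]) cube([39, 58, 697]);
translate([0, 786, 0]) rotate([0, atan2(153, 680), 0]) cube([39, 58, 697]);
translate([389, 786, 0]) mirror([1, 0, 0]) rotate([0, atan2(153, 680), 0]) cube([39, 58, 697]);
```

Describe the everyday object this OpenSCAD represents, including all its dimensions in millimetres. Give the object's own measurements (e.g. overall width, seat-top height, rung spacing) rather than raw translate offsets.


A sawhorse. A 83×913×69 mm beam (x, y, z) sits on two A-frame leg pairs. Each pair is two raked legs of 39×58 mm section (58 mm along y) splaying symmetrically in x. Each leg rises 680 mm vertically over 153 mm of horizontal reach and is 697 mm long along its own axis. Every leg's outer bottom edge rests on the floor and its outer top edge meets a bottom edge of the beam — the left legs (tilting toward +x) meet the beam's −x bottom edge, the right legs (their mirror images, tilting toward −x) meet its +x bottom edge — so the leg tops tuck under the beam, the beam's underside is 680 mm above the floor, and the feet are 389 mm apart outside-to-outside with the beam centred between them. The two leg pairs are set in 69 mm from either end of the beam.


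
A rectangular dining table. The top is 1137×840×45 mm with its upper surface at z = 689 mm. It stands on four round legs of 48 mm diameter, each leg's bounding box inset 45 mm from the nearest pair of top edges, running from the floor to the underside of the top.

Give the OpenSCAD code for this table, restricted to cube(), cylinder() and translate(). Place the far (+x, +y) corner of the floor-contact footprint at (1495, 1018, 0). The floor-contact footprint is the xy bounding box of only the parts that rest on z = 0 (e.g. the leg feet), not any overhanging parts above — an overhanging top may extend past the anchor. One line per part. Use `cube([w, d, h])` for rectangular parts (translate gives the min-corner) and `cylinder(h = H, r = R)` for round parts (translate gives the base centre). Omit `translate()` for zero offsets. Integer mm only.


// leg_h = 689 - 45 = 644
translate([403, 223, 644]) cube([1137, 840, 45]);
translate([472, 292, 0]) cylinder(h = 644, r = 24);
translate([1471, 292, 0]) cylinder(h = 644, r = 24);
translate([472, 994, 0]) cylinder(h = 644, r = 24);
translate([1471, 994, 0]) cylinder(h = 644, r = 24);


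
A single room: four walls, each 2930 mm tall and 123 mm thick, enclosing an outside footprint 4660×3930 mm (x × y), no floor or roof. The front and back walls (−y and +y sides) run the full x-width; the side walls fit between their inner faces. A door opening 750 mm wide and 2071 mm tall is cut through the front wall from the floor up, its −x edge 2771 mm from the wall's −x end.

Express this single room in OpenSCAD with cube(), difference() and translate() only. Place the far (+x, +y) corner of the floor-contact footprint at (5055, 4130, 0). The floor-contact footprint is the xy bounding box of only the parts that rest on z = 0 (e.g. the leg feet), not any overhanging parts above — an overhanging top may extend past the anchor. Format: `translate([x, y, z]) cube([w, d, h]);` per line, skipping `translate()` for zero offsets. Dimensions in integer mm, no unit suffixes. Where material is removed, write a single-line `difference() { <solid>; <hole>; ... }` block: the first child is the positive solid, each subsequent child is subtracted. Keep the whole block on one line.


difference() { translate([395, 200, 0]) cube([4660, 123, 2930]); translate([3166, 200, 0]) cube([750, 123, 2071]); }
translate([395, 4007, 0]) cube([4660, 123, 2930]);
translate([395, 323, 0]) cube([123, 3684, 2930]);
translate([4932, 323, 0]) cube([123, 3684, 2930]);


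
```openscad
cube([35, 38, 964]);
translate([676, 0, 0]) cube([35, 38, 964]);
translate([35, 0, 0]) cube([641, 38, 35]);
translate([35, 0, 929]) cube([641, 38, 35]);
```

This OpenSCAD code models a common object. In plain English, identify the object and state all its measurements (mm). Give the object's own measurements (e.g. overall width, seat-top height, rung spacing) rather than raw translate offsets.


A rectangular picture frame lying in the x–z plane (depth along y). The opening is 641 mm wide (x) by 894 mm tall (z), surrounded by a border 35 mm wide on all four sides. The frame is 38 mm deep and is made of two full-height vertical stiles with two horizontal rails fitted between them.


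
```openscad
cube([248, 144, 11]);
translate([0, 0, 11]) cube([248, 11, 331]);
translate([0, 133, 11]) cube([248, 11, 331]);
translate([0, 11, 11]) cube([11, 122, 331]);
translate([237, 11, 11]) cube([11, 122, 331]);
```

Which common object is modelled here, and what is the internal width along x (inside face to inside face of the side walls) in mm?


An open box. The internal width is 226 mm.

A 248×144 base slab with four walls standing on it — an open box. The base is 248 mm wide and the walls are 11 mm thick, so the internal width is 248 − 2 × 11 = 226 mm.


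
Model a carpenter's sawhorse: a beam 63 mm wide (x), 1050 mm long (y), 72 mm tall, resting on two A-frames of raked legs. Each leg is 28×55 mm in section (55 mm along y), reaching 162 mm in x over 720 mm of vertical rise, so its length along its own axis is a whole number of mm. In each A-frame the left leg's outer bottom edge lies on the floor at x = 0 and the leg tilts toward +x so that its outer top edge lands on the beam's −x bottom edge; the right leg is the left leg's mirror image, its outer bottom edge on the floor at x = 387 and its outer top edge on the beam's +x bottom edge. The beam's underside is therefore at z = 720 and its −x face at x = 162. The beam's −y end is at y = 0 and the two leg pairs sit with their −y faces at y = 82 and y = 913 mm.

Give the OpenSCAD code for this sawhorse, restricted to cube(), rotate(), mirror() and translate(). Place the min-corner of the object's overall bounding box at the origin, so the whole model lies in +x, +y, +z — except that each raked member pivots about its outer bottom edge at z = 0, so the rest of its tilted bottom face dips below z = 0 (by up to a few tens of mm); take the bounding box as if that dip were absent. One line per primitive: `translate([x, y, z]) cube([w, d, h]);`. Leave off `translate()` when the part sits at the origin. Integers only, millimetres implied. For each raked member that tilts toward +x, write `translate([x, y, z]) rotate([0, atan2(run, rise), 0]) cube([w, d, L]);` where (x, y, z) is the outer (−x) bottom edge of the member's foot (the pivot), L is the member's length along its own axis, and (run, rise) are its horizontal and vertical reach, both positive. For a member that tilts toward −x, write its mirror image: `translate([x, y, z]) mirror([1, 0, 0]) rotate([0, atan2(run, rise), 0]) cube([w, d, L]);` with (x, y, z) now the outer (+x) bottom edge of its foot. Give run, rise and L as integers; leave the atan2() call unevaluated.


translate([162, 0, 720]) cube([63, 1050, 72]);
translate([0, 82, 0]) rotate([0, atan2(162, 720), 0]) cube([28, 55, 738]);
translate([387, 82, 0]) mirror([1, 0, 0]) rotate([0, atan2(162, 720), 0]) cube([28, 55, 738]);
translate([0, 913, 0]) rotate([0, atan2(162, 720), 0]) cube([28, 55, 738]);
translate([387, 913, 0]) mirror([1, 0, 0]) rotate([0, atan2(162, 720), 0]) cube([28, 55, 738]);


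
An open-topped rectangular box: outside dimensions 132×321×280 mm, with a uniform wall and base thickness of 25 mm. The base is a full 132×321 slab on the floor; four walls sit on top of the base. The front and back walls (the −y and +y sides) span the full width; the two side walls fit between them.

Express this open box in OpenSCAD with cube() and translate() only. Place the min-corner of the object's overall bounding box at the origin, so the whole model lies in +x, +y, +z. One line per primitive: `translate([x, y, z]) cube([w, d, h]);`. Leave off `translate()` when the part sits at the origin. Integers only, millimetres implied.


cube([132, 321, 25]);
translate([0, 0, 25]) cube([132, 25, 255]);
translate([0, 296, 25]) cube([132, 25, 255]);
translate([0, 25, 25]) cube([25, 271, 255]);
translate([107, 25, 25]) cube([25, 271, 255]);


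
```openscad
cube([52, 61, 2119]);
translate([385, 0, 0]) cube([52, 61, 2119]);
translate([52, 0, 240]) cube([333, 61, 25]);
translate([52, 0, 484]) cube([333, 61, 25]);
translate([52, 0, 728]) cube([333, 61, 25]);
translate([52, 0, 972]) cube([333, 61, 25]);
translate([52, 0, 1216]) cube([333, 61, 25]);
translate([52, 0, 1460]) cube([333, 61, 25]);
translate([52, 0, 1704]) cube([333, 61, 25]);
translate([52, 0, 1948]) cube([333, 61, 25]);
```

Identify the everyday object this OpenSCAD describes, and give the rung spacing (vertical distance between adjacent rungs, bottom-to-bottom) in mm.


A ladder. The rung spacing is 244 mm.

Two tall 52×61 posts with 8 short bars between them — a ladder. Adjacent rungs sit at z = 240 and z = 484, so the spacing is 484 − 240 = 244 mm.


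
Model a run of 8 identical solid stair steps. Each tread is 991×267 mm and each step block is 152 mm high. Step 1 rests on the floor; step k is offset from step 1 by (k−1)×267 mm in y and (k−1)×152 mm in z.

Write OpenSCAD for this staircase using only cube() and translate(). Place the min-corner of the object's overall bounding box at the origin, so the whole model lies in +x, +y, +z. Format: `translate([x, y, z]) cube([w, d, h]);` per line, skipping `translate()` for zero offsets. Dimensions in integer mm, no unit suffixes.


cube([991, 267, 152]);
translate([0, 267, 152]) cube([991, 267, 152]);
translate([0, 534, 304]) cube([991, 267, 152]);
translate([0, 801, 456]) cube([991, 267, 152]);
translate([0, 1068, 608]) cube([991, 267, 152]);
translate([0, 1335, 760]) cube([991, 267, 152]);
translate([0, 1602, 912]) cube([991, 267, 152]);
translate([0, 1869, 1064]) cube([991, 267, 152]);


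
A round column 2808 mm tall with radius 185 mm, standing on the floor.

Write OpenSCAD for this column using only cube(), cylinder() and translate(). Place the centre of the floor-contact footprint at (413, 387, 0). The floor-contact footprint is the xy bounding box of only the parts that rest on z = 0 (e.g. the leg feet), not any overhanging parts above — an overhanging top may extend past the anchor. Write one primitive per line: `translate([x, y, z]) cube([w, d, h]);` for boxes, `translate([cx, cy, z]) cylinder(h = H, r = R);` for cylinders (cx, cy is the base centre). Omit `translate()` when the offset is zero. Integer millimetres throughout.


translate([413, 387, 0]) cylinder(h = 2808, r = 185);


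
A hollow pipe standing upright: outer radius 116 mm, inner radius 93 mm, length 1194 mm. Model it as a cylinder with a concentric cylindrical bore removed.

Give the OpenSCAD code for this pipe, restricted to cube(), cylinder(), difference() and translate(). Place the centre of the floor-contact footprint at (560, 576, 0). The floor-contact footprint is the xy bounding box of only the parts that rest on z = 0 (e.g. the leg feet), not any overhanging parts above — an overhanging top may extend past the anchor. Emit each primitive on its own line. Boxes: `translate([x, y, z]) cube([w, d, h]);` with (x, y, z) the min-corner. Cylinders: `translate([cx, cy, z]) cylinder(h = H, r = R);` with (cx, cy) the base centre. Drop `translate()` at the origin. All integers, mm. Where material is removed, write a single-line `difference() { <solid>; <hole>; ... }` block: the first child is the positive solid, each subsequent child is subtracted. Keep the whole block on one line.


difference() { translate([560, 576, 0]) cylinder(h = 1194, r = 116); translate([560, 576, 0]) cylinder(h = 1194, r = 93); }


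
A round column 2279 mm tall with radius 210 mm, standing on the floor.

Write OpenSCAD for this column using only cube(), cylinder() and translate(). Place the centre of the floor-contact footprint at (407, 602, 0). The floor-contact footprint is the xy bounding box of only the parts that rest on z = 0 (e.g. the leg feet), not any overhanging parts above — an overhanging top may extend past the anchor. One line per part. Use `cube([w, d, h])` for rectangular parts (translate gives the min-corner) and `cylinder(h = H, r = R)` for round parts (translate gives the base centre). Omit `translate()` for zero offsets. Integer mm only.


translate([407, 602, 0]) cylinder(h = 2279, r = 210);


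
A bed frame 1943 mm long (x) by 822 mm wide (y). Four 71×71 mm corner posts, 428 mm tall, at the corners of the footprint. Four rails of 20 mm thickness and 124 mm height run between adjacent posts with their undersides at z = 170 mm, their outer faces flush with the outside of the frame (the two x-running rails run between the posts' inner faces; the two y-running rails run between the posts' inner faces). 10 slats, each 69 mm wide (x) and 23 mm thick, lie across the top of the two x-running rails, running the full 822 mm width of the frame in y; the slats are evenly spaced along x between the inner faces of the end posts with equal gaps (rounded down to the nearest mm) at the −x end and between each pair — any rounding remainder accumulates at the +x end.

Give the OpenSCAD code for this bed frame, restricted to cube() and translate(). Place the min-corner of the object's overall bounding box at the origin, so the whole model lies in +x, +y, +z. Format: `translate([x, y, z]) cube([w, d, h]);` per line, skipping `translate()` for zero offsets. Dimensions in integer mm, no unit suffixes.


// slat z = rail_z + rail_h = 170 + 124 = 294
// slat gap = ⌊(1801 − 10·69) / 11⌋ = 101
cube([71, 71, 428]);
translate([0, 751, 0]) cube([71, 71, 428]);
translate([1872, 0, 0]) cube([71, 71, 428]);
translate([1872, 751, 0]) cube([71, 71, 428]);
translate([71, 0, 170]) cube([1801, 20, 124]);
translate([71, 802, 170]) cube([1801, 20, 124]);
translate([0, 71, 170]) cube([20, 680, 124]);
translate([1923, 71, 170]) cube([20, 680, 124]);
translate([172, 0, 294]) cube([69, 822, 23]);
translate([342, 0, 294]) cube([69, 822, 23]);
translate([512, 0, 294]) cube([69, 822, 23]);
translate([682, 0, 294]) cube([69, 822, 23]);
translate([852, 0, 294]) cube([69, 822, 23]);
translate([1022, 0, 294]) cube([69, 822, 23]);
translate([1192, 0, 294]) cube([69, 822, 23]);
translate([1362, 0, 294]) cube([69, 822, 23]);
translate([1532, 0, 294]) cube([69, 822, 23]);
translate([1702, 0, 294]) cube([69, 822, 23]);
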